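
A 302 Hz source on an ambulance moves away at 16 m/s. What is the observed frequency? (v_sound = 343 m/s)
f_obs = f·v/(v + v_s) = 288.5 Hz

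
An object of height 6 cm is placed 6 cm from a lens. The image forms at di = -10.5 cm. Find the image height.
hi = (-di/do) × ho = 10.5 cm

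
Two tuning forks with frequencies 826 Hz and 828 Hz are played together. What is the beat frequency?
2 Hz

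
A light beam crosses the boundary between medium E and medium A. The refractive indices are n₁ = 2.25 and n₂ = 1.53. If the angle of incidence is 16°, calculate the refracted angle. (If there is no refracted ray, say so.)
sin θ₂ = (n₁/n₂)·sin θ₁ = 0.4053 → θ₂ = 23.91°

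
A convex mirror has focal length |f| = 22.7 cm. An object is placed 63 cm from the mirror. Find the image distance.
f = −22.7 cm (convex); 1/di = 1/f − 1/do → di = -16.69 cm (virtual image, behind mirror)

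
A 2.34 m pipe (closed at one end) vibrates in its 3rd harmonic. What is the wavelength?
λₙ = 4L/n = 3.12 m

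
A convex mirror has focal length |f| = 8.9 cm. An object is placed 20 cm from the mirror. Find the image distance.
f = −8.9 cm (convex); 1/di = 1/f − 1/do → di = -6.159 cm (virtual image, behind mirror)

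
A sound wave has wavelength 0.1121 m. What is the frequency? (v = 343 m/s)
f = v/λ = 3060 Hz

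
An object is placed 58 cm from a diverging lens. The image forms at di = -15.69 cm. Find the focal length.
1/f = 1/do + 1/di → f = -21.51 cm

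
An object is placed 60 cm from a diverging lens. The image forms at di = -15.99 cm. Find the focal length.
1/f = 1/do + 1/di → f = -21.8 cm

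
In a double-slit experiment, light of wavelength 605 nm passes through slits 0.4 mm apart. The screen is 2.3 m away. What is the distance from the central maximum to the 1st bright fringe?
y = mλL/d = 3.479 mm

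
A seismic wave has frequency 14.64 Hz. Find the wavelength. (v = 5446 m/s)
λ = v/f = 372 m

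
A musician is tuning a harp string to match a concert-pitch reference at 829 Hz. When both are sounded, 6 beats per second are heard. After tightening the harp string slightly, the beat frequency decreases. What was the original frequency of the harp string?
823 Hz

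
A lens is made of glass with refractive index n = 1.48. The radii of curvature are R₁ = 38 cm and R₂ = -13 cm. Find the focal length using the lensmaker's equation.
1/f = (n − 1)(1/R₁ − 1/R₂) → f = 20.18 cm (converging lens)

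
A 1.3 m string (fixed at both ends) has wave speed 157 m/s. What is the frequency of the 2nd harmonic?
fₙ = nv/(2L) = 120.8 Hz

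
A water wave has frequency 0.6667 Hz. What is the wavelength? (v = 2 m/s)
λ = v/f = 3 m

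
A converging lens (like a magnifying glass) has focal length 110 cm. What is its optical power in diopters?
P = 1/f = 0.9091 D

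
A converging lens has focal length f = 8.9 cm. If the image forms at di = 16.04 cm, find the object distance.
1/do = 1/f − 1/di → do = 19.99 cm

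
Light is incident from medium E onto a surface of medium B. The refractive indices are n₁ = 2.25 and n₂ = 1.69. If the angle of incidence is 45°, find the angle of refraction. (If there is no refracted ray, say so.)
sin θ₂ = (n₁/n₂)·sin θ₁ = 0.9414 → θ₂ = 70.29°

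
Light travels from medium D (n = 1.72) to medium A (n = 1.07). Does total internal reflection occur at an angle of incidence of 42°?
θc = arcsin(n₂/n₁) = 38.47°; 42° > θc, so yes — total internal reflection.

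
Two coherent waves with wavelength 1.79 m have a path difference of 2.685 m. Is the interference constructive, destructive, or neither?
destructive — path difference = 1.5λ, an odd multiple of λ/2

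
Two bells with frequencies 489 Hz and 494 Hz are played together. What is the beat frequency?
5 Hz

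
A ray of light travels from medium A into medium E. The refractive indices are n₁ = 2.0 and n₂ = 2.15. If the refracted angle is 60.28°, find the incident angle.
sin θ₁ = (n₂/n₁)·sin θ₂ → θ₁ = 69°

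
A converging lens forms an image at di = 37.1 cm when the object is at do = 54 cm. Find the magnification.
M = −di/do = -0.687 (inverted image)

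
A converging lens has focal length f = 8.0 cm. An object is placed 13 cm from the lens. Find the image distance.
1/di = 1/f − 1/do → di = 20.8 cm (real image)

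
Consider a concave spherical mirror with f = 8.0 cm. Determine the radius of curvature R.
R = 2|f| = 16 cm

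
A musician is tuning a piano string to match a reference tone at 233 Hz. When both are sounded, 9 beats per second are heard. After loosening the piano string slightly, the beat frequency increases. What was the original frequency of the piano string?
224 Hz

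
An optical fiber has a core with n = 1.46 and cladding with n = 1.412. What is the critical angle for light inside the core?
θc = arcsin(n_cladding/n_core) = 75.27°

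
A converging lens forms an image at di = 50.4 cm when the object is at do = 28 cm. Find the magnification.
M = −di/do = -1.8 (inverted image)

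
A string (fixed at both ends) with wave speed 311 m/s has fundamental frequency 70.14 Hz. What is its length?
L = v/(2f₁) = 2.217 m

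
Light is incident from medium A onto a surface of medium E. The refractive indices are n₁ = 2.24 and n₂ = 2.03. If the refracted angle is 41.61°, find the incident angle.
sin θ₁ = (n₂/n₁)·sin θ₂ → θ₁ = 37°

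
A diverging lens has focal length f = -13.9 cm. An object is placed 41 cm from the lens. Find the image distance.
1/di = 1/f − 1/do → di = -10.38 cm (virtual image)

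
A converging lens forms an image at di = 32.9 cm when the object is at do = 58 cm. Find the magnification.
M = −di/do = -0.5672 (inverted image)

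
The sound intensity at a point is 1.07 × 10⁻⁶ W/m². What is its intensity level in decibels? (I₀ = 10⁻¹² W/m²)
β = 10·log₁₀(I/I₀) = 60.29 dB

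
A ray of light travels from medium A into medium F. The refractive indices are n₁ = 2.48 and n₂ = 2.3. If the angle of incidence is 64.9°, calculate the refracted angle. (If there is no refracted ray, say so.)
sin θ₂ = (n₁/n₂)·sin θ₁ = 0.9764 → θ₂ = 77.54°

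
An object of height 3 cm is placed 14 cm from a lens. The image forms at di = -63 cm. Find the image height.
hi = (-di/do) × ho = 13.5 cm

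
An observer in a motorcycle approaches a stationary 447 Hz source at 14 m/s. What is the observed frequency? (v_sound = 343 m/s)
f_obs = f·(v + v_o)/v = 465.2 Hz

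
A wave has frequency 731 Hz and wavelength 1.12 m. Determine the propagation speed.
v = fλ = 818.7 m/s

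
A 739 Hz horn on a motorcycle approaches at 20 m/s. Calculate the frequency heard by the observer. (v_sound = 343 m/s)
f_obs = f·v/(v − v_s) = 784.8 Hz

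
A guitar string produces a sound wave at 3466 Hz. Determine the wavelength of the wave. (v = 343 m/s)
λ = v/f = 0.09896 m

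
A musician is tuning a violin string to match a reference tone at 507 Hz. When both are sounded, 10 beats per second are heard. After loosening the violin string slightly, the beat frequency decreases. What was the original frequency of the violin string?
517 Hz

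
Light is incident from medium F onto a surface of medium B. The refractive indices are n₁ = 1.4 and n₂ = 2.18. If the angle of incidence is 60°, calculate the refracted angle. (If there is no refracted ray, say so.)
sin θ₂ = (n₁/n₂)·sin θ₁ = 0.5562 → θ₂ = 33.79°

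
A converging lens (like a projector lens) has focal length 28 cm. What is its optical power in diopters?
P = 1/f = 3.571 D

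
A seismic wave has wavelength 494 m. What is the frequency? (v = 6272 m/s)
f = v/λ = 12.7 Hz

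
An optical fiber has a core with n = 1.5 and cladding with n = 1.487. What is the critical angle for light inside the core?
θc = arcsin(n_cladding/n_core) = 82.45°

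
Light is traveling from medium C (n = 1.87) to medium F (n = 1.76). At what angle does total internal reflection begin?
θc = arcsin(n₂/n₁) = 70.25°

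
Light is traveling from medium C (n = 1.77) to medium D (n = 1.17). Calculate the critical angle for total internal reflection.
θc = arcsin(n₂/n₁) = 41.38°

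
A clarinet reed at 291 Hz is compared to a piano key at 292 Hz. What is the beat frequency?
1 Hz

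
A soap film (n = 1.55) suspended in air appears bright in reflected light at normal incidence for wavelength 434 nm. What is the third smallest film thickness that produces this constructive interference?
2nt = (m − ½)λ with m = 3 → t = (m − ½)λ/(2n) = 350 nm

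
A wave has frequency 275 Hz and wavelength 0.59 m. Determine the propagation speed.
v = fλ = 162.2 m/s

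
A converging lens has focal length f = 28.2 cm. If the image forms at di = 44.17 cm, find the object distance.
1/do = 1/f − 1/di → do = 78 cm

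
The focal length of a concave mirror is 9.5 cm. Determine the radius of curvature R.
R = 2|f| = 19 cm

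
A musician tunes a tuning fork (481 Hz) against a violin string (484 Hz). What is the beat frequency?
3 Hz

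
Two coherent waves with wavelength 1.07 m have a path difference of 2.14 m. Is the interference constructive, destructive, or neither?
constructive — path difference = 2λ, a whole number of wavelengths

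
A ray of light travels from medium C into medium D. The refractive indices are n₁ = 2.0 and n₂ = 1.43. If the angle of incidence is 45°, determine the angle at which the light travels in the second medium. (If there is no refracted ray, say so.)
sin θ₂ = (n₁/n₂)·sin θ₁ = 0.989 → θ₂ = 81.48°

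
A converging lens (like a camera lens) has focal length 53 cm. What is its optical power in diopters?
P = 1/f = 1.887 D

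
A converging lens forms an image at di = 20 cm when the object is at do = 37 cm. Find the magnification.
M = −di/do = -0.5405 (inverted image)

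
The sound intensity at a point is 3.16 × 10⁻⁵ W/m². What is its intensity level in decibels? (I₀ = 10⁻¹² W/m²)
β = 10·log₁₀(I/I₀) = 75 dB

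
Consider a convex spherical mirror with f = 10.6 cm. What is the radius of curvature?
R = 2|f| = 21.2 cm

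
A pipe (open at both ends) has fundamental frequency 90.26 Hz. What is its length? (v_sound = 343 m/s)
L = v/(2f₁) = 1.9 m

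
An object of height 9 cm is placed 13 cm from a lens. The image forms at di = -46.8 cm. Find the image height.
hi = (-di/do) × ho = 32.4 cm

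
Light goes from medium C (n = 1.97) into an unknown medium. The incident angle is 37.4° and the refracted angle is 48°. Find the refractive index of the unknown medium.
n₂ = n₁·sin θ₁ / sin θ₂ = 1.61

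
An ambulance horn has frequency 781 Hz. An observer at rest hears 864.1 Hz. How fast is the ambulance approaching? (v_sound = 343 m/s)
v_s = v·(1 − f/f_obs) = 32.99 m/s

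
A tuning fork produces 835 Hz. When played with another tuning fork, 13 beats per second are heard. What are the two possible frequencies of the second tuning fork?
f₂ = 835 ± 13 Hz → 848 Hz or 822 Hz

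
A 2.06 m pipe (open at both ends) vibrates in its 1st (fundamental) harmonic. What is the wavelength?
λₙ = 2L/n = 4.12 m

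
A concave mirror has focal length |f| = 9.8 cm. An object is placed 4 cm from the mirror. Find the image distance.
f = +9.8 cm (concave); 1/di = 1/f − 1/do → di = -6.759 cm (virtual image, behind mirror)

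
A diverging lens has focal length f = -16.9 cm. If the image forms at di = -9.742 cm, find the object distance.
1/do = 1/f − 1/di → do = 23 cm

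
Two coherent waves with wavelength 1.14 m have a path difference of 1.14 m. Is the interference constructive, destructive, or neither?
constructive — path difference = 1λ, a whole number of wavelengths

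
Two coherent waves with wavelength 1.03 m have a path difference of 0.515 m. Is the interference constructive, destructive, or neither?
destructive — path difference = 0.5λ, an odd multiple of λ/2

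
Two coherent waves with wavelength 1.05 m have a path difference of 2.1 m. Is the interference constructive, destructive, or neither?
constructive — path difference = 2λ, a whole number of wavelengths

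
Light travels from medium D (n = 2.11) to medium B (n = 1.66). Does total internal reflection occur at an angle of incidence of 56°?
θc = arcsin(n₂/n₁) = 51.88°; 56° > θc, so yes — total internal reflection.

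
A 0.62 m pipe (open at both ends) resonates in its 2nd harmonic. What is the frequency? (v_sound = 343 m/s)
fₙ = nv/(2L) = 553.2 Hz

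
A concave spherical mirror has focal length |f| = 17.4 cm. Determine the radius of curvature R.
R = 2|f| = 34.8 cm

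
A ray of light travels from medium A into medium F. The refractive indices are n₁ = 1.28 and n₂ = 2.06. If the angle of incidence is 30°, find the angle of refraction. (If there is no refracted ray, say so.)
sin θ₂ = (n₁/n₂)·sin θ₁ = 0.3107 → θ₂ = 18.1°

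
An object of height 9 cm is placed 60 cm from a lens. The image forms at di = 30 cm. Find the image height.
hi = (-di/do) × ho = -4.5 cm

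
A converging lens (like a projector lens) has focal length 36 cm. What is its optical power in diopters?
P = 1/f = 2.778 D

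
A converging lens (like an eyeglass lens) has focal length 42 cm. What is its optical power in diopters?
P = 1/f = 2.381 D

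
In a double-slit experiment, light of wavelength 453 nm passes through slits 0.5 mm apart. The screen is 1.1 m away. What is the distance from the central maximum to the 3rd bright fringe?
y = mλL/d = 2.99 mm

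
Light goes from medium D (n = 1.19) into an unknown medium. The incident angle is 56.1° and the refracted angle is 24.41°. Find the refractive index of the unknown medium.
n₂ = n₁·sin θ₁ / sin θ₂ = 2.39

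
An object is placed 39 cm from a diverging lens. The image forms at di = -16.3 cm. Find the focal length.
1/f = 1/do + 1/di → f = -28 cm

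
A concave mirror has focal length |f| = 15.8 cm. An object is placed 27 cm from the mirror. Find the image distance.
f = +15.8 cm (concave); 1/di = 1/f − 1/do → di = 38.09 cm (real image, in front of mirror)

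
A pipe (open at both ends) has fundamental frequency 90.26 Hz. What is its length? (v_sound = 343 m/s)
L = v/(2f₁) = 1.9 m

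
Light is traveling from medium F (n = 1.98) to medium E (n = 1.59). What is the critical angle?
θc = arcsin(n₂/n₁) = 53.42°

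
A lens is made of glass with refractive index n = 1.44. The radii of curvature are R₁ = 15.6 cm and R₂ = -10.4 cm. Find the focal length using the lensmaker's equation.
1/f = (n − 1)(1/R₁ − 1/R₂) → f = 14.18 cm (converging lens)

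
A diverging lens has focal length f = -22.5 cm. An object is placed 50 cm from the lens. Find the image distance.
1/di = 1/f − 1/do → di = -15.52 cm (virtual image)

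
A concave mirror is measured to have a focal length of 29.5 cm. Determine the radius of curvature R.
R = 2|f| = 59 cm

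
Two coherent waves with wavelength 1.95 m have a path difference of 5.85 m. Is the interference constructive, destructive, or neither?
constructive — path difference = 3λ, a whole number of wavelengths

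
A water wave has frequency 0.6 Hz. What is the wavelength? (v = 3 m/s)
λ = v/f = 5 m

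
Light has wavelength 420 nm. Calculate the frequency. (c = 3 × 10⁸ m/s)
f = c/λ = 7.143 × 10¹⁴ Hz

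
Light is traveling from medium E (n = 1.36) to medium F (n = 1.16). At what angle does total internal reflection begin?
θc = arcsin(n₂/n₁) = 58.53°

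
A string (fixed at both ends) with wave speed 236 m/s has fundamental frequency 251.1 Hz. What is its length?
L = v/(2f₁) = 0.4699 m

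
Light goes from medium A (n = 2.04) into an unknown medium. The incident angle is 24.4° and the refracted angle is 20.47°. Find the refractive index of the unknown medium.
n₂ = n₁·sin θ₁ / sin θ₂ = 2.41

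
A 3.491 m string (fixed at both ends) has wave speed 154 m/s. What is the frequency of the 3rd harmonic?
fₙ = nv/(2L) = 66.17 Hz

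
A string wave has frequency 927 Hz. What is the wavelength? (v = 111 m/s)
λ = v/f = 0.1197 m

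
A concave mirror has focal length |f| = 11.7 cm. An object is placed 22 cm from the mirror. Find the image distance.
f = +11.7 cm (concave); 1/di = 1/f − 1/do → di = 24.99 cm (real image, in front of mirror)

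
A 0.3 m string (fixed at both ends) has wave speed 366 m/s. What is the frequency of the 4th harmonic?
fₙ = nv/(2L) = 2440 Hz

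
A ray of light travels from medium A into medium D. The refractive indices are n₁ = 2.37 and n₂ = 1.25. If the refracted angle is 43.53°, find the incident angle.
sin θ₁ = (n₂/n₁)·sin θ₂ → θ₁ = 21.3°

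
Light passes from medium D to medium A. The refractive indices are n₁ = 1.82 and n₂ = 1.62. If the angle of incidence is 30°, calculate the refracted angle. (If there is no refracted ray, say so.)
sin θ₂ = (n₁/n₂)·sin θ₁ = 0.5617 → θ₂ = 34.18°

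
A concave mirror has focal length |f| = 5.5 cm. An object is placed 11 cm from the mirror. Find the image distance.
f = +5.5 cm (concave); 1/di = 1/f − 1/do → di = 11 cm (real image, in front of mirror)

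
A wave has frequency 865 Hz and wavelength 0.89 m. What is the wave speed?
v = fλ = 769.9 m/s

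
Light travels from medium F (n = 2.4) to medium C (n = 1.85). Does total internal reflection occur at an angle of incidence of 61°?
θc = arcsin(n₂/n₁) = 50.43°; 61° > θc, so yes — total internal reflection.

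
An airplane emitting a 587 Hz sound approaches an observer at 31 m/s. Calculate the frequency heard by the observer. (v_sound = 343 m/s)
f_obs = f·v/(v − v_s) = 645.3 Hz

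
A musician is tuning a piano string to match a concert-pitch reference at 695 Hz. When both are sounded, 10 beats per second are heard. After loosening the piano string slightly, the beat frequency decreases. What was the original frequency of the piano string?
705 Hz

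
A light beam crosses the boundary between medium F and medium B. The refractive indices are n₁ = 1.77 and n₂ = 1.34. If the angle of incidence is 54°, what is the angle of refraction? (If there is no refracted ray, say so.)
sin θ₂ = (n₁/n₂)·sin θ₁ = 1.069 > 1, so there is no refracted ray — the light undergoes total internal reflection.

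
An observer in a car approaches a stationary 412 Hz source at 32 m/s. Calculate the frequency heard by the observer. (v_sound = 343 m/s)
f_obs = f·(v + v_o)/v = 450.4 Hz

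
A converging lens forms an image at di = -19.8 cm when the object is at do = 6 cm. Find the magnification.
M = −di/do = 3.3 (upright image)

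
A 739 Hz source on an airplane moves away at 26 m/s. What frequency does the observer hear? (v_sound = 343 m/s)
f_obs = f·v/(v + v_s) = 686.9 Hz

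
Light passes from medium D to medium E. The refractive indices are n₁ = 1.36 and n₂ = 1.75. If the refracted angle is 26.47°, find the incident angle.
sin θ₁ = (n₂/n₁)·sin θ₂ → θ₁ = 35°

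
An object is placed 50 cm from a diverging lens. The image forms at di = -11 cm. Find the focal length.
1/f = 1/do + 1/di → f = -14.1 cm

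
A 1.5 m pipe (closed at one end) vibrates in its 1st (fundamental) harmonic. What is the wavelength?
λₙ = 4L/n = 6 m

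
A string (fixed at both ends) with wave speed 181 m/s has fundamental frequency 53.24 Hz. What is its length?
L = v/(2f₁) = 1.7 m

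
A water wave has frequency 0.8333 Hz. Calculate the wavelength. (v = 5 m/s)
λ = v/f = 6 m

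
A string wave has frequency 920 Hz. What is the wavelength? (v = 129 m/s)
λ = v/f = 0.1402 m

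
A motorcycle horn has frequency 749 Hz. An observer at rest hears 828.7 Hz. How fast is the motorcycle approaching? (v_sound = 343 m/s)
v_s = v·(1 − f/f_obs) = 32.99 m/s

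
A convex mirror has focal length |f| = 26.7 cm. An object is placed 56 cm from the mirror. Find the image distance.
f = −26.7 cm (convex); 1/di = 1/f − 1/do → di = -18.08 cm (virtual image, behind mirror)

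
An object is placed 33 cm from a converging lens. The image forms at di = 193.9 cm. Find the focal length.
1/f = 1/do + 1/di → f = 28.2 cm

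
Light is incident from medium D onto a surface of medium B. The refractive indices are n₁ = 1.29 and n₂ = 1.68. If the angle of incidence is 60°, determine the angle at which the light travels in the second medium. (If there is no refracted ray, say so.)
sin θ₂ = (n₁/n₂)·sin θ₁ = 0.665 → θ₂ = 41.68°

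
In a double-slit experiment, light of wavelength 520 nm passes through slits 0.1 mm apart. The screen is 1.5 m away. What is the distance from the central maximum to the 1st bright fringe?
y = mλL/d = 7.8 mm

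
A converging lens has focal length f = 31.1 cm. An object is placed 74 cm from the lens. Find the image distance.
1/di = 1/f − 1/do → di = 53.65 cm (real image)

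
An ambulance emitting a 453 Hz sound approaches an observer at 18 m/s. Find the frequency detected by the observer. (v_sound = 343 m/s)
f_obs = f·v/(v − v_s) = 478.1 Hz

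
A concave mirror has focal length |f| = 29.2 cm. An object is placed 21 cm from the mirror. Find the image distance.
f = +29.2 cm (concave); 1/di = 1/f − 1/do → di = -74.78 cm (virtual image, behind mirror)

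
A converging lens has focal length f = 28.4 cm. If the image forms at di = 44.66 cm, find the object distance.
1/do = 1/f − 1/di → do = 78 cm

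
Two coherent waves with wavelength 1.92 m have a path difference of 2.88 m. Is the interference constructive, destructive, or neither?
destructive — path difference = 1.5λ, an odd multiple of λ/2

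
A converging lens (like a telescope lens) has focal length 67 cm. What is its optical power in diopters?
P = 1/f = 1.493 D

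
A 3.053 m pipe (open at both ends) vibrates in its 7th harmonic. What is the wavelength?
λₙ = 2L/n = 0.8723 m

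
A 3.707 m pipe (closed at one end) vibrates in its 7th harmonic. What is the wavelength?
λₙ = 4L/n = 2.118 m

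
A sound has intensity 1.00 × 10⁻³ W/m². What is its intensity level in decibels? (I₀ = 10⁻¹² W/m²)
β = 10·log₁₀(I/I₀) = 90 dB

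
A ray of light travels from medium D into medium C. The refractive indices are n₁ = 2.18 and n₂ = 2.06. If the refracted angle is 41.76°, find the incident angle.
sin θ₁ = (n₂/n₁)·sin θ₂ → θ₁ = 39°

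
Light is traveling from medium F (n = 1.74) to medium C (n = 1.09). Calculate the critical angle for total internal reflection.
θc = arcsin(n₂/n₁) = 38.79°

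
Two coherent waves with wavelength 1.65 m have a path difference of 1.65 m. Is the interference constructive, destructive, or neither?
constructive — path difference = 1λ, a whole number of wavelengths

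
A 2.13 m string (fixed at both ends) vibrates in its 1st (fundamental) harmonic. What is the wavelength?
λₙ = 2L/n = 4.26 m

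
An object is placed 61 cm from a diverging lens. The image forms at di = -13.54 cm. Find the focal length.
1/f = 1/do + 1/di → f = -17.4 cm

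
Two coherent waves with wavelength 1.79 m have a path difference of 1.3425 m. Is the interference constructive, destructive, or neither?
neither (partial) — path difference = 0.75λ, neither a whole number of wavelengths nor an odd multiple of λ/2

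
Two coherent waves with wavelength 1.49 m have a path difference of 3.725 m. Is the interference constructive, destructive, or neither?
destructive — path difference = 2.5λ, an odd multiple of λ/2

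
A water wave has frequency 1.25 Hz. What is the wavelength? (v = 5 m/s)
λ = v/f = 4 m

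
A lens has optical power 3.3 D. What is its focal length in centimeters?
f = 1/P = 30.3 cm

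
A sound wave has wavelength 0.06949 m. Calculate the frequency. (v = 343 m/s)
f = v/λ = 4936 Hz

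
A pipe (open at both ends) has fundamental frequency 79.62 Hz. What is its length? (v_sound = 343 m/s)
L = v/(2f₁) = 2.154 m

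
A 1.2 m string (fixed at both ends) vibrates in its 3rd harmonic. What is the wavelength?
λₙ = 2L/n = 0.8 m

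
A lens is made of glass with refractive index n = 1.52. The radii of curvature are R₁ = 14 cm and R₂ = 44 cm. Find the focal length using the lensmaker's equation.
1/f = (n − 1)(1/R₁ − 1/R₂) → f = 39.49 cm (converging lens)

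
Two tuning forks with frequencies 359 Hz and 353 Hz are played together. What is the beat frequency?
6 Hz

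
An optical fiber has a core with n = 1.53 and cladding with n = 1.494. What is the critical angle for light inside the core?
θc = arcsin(n_cladding/n_core) = 77.55°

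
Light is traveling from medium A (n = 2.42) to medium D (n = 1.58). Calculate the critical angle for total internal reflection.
θc = arcsin(n₂/n₁) = 40.76°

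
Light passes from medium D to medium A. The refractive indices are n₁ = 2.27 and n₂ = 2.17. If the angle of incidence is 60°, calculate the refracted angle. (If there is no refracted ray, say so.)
sin θ₂ = (n₁/n₂)·sin θ₁ = 0.9059 → θ₂ = 64.95°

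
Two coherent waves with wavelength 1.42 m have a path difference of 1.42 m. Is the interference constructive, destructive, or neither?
constructive — path difference = 1λ, a whole number of wavelengths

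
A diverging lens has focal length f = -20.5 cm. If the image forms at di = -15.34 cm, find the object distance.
1/do = 1/f − 1/di → do = 60.94 cm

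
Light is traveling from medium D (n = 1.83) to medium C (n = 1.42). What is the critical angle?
θc = arcsin(n₂/n₁) = 50.89°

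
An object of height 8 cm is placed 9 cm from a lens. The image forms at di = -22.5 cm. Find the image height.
hi = (-di/do) × ho = 20 cm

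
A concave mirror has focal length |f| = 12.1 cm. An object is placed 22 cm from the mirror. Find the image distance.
f = +12.1 cm (concave); 1/di = 1/f − 1/do → di = 26.89 cm (real image, in front of mirror)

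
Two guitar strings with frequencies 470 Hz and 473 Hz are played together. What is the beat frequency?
3 Hz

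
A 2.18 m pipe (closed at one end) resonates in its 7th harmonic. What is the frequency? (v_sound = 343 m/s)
fₙ = nv/(4L) = 275.3 Hz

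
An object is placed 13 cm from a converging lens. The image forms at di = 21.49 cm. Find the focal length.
1/f = 1/do + 1/di → f = 8.1 cm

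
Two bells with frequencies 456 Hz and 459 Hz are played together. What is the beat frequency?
3 Hz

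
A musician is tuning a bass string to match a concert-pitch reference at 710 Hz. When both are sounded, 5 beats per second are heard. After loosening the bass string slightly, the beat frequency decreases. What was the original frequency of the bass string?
715 Hz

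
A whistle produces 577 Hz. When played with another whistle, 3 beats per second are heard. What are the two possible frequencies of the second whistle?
f₂ = 577 ± 3 Hz → 580 Hz or 574 Hz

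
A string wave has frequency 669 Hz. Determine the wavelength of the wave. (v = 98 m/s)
λ = v/f = 0.1465 m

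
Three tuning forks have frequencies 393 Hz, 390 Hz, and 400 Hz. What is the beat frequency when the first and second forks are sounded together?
3 Hz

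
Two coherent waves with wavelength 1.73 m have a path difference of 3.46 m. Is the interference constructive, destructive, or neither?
constructive — path difference = 2λ, a whole number of wavelengths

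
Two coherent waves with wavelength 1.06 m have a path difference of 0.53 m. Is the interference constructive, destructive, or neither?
destructive — path difference = 0.5λ, an odd multiple of λ/2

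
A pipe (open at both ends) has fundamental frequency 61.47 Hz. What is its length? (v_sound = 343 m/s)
L = v/(2f₁) = 2.79 m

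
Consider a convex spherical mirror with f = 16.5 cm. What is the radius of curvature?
R = 2|f| = 33 cm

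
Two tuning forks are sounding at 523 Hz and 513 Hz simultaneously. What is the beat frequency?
10 Hz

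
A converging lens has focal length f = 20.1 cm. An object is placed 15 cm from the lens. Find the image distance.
1/di = 1/f − 1/do → di = -59.12 cm (virtual image)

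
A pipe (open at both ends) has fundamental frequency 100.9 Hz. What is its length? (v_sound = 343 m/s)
L = v/(2f₁) = 1.7 m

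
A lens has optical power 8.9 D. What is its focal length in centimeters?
f = 1/P = 11.24 cm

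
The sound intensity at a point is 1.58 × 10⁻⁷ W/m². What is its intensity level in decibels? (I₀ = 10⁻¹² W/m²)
β = 10·log₁₀(I/I₀) = 51.99 dB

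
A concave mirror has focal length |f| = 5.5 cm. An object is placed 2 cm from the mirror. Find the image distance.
f = +5.5 cm (concave); 1/di = 1/f − 1/do → di = -3.143 cm (virtual image, behind mirror)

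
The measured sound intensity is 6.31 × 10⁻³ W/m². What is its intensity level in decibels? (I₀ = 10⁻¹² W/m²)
β = 10·log₁₀(I/I₀) = 98 dB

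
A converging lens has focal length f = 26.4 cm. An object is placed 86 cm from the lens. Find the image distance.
1/di = 1/f − 1/do → di = 38.09 cm (real image)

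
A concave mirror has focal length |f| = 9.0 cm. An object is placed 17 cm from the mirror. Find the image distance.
f = +9.0 cm (concave); 1/di = 1/f − 1/do → di = 19.13 cm (real image, in front of mirror)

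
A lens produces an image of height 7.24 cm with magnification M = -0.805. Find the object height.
ho = |hi|/|M| = 8.994 cm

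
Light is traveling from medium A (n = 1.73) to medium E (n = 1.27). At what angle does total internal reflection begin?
θc = arcsin(n₂/n₁) = 47.23°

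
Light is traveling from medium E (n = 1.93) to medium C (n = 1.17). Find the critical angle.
θc = arcsin(n₂/n₁) = 37.32°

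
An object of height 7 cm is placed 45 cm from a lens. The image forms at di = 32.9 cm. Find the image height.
hi = (-di/do) × ho = -5.118 cm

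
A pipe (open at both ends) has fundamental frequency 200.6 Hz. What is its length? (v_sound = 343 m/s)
L = v/(2f₁) = 0.8549 m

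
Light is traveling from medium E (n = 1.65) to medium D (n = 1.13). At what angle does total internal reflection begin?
θc = arcsin(n₂/n₁) = 43.22°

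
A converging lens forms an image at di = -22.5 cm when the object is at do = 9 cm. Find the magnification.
M = −di/do = 2.5 (upright image)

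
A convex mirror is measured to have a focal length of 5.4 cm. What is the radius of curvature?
R = 2|f| = 10.8 cm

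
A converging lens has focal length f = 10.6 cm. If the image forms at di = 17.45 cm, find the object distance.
1/do = 1/f − 1/di → do = 27 cm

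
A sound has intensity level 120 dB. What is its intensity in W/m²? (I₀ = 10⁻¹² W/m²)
I = I₀·10^(β/10) = 1.00 × 10⁰ W/m²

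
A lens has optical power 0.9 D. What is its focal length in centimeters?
f = 1/P = 111.1 cm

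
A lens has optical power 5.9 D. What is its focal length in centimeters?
f = 1/P = 16.95 cm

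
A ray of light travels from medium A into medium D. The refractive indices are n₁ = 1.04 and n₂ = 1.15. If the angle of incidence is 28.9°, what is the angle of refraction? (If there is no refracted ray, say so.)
sin θ₂ = (n₁/n₂)·sin θ₁ = 0.4371 → θ₂ = 25.92°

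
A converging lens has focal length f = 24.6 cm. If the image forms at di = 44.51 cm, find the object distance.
1/do = 1/f − 1/di → do = 54.99 cm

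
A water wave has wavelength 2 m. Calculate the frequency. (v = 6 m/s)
f = v/λ = 3 Hz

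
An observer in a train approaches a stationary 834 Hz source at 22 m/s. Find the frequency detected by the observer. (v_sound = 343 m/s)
f_obs = f·(v + v_o)/v = 887.5 Hz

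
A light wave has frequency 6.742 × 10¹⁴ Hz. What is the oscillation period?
T = 1/f = 1.483 × 10⁻¹⁵ s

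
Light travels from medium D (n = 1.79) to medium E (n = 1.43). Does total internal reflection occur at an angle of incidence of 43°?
θc = arcsin(n₂/n₁) = 53.02°; 43° < θc, so no — the ray refracts.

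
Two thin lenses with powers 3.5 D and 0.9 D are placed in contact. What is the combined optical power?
P_total = P₁ + P₂ = 4.4 D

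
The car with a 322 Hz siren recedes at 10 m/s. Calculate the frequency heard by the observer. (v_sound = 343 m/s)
f_obs = f·v/(v + v_s) = 312.9 Hz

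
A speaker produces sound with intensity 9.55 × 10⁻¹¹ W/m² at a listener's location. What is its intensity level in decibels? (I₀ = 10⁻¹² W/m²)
β = 10·log₁₀(I/I₀) = 19.8 dB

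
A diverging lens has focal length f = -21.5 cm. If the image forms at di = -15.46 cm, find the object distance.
1/do = 1/f − 1/di → do = 55.03 cm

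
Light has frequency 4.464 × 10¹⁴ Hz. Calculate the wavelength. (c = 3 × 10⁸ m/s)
λ = c/f = 672 nm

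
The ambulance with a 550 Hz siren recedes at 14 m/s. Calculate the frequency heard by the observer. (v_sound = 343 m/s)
f_obs = f·v/(v + v_s) = 528.4 Hz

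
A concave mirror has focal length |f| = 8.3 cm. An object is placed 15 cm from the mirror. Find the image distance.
f = +8.3 cm (concave); 1/di = 1/f − 1/do → di = 18.58 cm (real image, in front of mirror)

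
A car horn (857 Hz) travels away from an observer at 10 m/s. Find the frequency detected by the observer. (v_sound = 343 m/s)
f_obs = f·v/(v + v_s) = 832.7 Hz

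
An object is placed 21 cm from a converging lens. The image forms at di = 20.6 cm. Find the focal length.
1/f = 1/do + 1/di → f = 10.4 cm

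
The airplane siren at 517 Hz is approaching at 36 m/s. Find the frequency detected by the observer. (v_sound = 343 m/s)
f_obs = f·v/(v − v_s) = 577.6 Hz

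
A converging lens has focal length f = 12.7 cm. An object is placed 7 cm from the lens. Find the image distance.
1/di = 1/f − 1/do → di = -15.6 cm (virtual image)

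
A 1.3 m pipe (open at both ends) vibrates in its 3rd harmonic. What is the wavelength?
λₙ = 2L/n = 0.8667 m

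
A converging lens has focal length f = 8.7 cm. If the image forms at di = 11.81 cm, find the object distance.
1/do = 1/f − 1/di → do = 33.04 cm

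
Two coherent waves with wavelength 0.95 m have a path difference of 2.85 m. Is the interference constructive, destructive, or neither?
constructive — path difference = 3λ, a whole number of wavelengths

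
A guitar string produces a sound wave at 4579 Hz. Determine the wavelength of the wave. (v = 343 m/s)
λ = v/f = 0.07491 m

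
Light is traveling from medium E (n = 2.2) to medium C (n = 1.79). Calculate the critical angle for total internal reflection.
θc = arcsin(n₂/n₁) = 54.45°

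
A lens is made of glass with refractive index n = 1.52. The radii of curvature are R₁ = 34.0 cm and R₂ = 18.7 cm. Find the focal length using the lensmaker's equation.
1/f = (n − 1)(1/R₁ − 1/R₂) → f = -79.91 cm (diverging lens)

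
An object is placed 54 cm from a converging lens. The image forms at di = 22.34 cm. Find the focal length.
1/f = 1/do + 1/di → f = 15.8 cm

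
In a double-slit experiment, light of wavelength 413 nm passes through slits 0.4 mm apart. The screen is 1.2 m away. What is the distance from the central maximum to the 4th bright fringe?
y = mλL/d = 4.956 mm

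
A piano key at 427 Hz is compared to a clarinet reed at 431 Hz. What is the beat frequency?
4 Hz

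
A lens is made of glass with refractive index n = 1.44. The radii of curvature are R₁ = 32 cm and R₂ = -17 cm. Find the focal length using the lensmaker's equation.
1/f = (n − 1)(1/R₁ − 1/R₂) → f = 25.23 cm (converging lens)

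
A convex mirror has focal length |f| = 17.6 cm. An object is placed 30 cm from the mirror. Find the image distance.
f = −17.6 cm (convex); 1/di = 1/f − 1/do → di = -11.09 cm (virtual image, behind mirror)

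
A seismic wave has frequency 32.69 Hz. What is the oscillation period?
T = 1/f = 0.03059 s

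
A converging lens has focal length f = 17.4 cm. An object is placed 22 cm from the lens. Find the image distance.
1/di = 1/f − 1/do → di = 83.22 cm (real image)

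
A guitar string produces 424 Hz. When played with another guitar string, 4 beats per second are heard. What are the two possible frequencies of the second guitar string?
f₂ = 424 ± 4 Hz → 428 Hz or 420 Hz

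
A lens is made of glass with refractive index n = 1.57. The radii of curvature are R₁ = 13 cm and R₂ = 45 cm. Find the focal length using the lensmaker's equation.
1/f = (n − 1)(1/R₁ − 1/R₂) → f = 32.07 cm (converging lens)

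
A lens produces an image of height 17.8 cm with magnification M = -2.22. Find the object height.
ho = |hi|/|M| = 8.018 cm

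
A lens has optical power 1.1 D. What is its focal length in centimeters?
f = 1/P = 90.91 cm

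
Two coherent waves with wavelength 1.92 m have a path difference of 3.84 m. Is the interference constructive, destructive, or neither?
constructive — path difference = 2λ, a whole number of wavelengths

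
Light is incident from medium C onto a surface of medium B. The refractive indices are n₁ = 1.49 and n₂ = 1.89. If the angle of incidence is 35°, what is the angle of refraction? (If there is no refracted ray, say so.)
sin θ₂ = (n₁/n₂)·sin θ₁ = 0.4522 → θ₂ = 26.88°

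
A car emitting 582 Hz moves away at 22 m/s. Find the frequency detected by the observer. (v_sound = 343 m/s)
f_obs = f·v/(v + v_s) = 546.9 Hz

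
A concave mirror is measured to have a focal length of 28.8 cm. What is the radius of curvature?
R = 2|f| = 57.6 cm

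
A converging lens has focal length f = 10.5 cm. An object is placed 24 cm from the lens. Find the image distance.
1/di = 1/f − 1/do → di = 18.67 cm (real image)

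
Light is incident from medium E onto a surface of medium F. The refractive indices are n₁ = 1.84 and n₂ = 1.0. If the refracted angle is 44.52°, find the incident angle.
sin θ₁ = (n₂/n₁)·sin θ₂ → θ₁ = 22.4°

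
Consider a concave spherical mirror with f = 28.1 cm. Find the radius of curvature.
R = 2|f| = 56.2 cm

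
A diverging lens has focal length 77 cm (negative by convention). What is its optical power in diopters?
P = 1/f = -1.299 D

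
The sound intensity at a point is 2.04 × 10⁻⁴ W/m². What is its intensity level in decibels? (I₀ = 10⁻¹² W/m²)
β = 10·log₁₀(I/I₀) = 83.1 dB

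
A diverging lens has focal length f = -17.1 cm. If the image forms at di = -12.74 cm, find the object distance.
1/do = 1/f − 1/di → do = 49.97 cm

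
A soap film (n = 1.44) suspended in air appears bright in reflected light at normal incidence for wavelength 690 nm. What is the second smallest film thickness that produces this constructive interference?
2nt = (m − ½)λ with m = 2 → t = (m − ½)λ/(2n) = 359.4 nm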